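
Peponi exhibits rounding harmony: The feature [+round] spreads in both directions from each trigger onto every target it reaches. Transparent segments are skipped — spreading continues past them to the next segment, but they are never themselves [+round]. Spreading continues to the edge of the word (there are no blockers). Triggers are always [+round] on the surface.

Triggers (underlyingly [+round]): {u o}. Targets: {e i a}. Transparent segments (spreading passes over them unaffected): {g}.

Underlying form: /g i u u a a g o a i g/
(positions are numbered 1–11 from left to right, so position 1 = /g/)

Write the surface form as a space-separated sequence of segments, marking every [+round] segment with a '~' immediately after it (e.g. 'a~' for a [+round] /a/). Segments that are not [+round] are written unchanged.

g i~ u~ u~ a~ a~ g o~ a~ i~ g

From /u/ at 3 rightward: 4 /u/ is itself a trigger — this domain ends here.
From /u/ at 3 leftward: 2 /i/ → [+round]; 1 /g/ transparent; word edge.
From /u/ at 4 rightward: 5 /a/ → [+round]; 6 /a/ → [+round]; 7 /g/ transparent; 8 /o/ is itself a trigger — this domain ends here.
From /u/ at 4 leftward: 3 /u/ is itself a trigger — this domain ends here.
From /o/ at 8 rightward: 9 /a/ → [+round]; 10 /i/ → [+round]; 11 /g/ transparent; word edge.
From /o/ at 8 leftward: 7 /g/ transparent; 6 /a/ → [+round]; 5 /a/ → [+round]; 4 /u/ is itself a trigger — this domain ends here.
[+round] positions on the surface: 2 3 4 5 6 8 9 10.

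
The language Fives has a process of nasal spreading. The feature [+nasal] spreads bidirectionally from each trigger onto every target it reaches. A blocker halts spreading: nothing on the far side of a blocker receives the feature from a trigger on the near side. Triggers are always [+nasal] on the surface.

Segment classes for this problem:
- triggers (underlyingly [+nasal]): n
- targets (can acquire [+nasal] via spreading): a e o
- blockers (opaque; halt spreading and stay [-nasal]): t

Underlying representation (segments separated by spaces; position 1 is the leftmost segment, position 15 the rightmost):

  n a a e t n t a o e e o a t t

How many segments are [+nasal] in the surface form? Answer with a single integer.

5

From /n/ at 1 rightward: 2 /a/ → [+nasal]; 3 /a/ → [+nasal]; 4 /e/ → [+nasal]; 5 /t/ blocks.
From /n/ at 1 leftward: word edge.
From /n/ at 6 rightward: 7 /t/ blocks.
From /n/ at 6 leftward: 5 /t/ blocks.
Targets with no active source: positions 8 9 10 11 12 13 stay [-nasal].
[+nasal] positions on the surface: 1 2 3 4 6.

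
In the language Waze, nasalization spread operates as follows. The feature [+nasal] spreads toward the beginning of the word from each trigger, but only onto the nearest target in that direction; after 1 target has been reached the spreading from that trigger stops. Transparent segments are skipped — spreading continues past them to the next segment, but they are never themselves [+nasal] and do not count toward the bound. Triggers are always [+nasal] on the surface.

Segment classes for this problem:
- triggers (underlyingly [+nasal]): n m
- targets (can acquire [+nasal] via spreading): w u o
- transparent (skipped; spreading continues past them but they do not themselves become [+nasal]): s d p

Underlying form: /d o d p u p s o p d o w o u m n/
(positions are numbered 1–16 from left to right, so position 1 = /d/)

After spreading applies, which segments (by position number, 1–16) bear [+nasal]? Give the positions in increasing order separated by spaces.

14 15 16

From /m/ at 15 leftward: 14 /u/ → [+nasal]; bound reached.
From /n/ at 16 leftward: 15 /m/ is itself a trigger — this domain ends here.
Targets with no active source: positions 2 5 8 11 12 13 stay [-nasal].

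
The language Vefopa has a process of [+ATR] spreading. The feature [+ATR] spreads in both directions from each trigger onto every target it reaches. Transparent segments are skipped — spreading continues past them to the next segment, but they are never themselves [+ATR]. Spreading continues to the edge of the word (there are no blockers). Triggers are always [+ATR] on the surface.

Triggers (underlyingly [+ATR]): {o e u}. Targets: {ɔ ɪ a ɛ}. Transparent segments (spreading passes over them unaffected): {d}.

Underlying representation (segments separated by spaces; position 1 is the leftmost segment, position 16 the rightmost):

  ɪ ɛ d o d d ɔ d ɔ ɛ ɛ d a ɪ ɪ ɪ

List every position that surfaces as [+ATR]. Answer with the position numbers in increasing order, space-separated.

1 2 4 7 9 10 11 13 14 15 16

From /o/ at 4 rightward: 5 /d/ transparent; 6 /d/ transparent; 7 /ɔ/ → [+ATR]; 8 /d/ transparent; 9 /ɔ/ → [+ATR]; 10 /ɛ/ → [+ATR]; 11 /ɛ/ → [+ATR]; 12 /d/ transparent; 13 /a/ → [+ATR]; 14 /ɪ/ → [+ATR]; 15 /ɪ/ → [+ATR]; 16 /ɪ/ → [+ATR]; word edge.
From /o/ at 4 leftward: 3 /d/ transparent; 2 /ɛ/ → [+ATR]; 1 /ɪ/ → [+ATR]; word edge.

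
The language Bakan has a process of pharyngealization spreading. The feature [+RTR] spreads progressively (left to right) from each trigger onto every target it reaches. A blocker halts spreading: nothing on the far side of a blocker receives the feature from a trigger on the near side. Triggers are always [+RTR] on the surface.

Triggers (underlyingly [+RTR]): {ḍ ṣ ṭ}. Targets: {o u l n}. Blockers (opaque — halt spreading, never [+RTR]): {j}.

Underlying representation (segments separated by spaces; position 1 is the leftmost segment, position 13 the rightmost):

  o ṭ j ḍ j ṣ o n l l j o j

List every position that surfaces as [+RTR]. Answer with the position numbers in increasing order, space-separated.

From /ṭ/ at 2 rightward: 3 /j/ blocks.
From /ḍ/ at 4 rightward: 5 /j/ blocks.
From /ṣ/ at 6 rightward: 7 /o/ → [+RTR]; 8 /n/ → [+RTR]; 9 /l/ → [+RTR]; 10 /l/ → [+RTR]; 11 /j/ blocks.
Targets with no active source: positions 1 12 stay [-emphatic].

2 4 6 7 8 9 10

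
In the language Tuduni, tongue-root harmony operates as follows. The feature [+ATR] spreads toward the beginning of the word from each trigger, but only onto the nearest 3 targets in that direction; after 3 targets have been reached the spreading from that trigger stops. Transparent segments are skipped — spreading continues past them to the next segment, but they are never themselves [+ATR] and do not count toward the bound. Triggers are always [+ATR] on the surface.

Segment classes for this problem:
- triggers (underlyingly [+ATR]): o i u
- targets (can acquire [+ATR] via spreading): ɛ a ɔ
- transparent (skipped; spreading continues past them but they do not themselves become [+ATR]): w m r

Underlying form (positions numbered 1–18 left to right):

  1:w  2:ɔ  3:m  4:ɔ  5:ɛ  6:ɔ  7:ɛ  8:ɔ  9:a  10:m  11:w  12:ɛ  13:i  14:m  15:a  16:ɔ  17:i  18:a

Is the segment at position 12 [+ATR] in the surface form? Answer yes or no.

yes

From /i/ at 13 leftward: 12 /ɛ/ → [+ATR]; 11 /w/ transparent; 10 /m/ transparent; 9 /a/ → [+ATR]; 8 /ɔ/ → [+ATR]; bound reached.
From /i/ at 17 leftward: 16 /ɔ/ → [+ATR]; 15 /a/ → [+ATR]; 14 /m/ transparent; 13 /i/ is itself a trigger — this domain ends here.
Targets with no active source: positions 2 4 5 6 7 18 stay [-ATR].
[+ATR] positions on the surface: 8 9 12 13 15 16 17.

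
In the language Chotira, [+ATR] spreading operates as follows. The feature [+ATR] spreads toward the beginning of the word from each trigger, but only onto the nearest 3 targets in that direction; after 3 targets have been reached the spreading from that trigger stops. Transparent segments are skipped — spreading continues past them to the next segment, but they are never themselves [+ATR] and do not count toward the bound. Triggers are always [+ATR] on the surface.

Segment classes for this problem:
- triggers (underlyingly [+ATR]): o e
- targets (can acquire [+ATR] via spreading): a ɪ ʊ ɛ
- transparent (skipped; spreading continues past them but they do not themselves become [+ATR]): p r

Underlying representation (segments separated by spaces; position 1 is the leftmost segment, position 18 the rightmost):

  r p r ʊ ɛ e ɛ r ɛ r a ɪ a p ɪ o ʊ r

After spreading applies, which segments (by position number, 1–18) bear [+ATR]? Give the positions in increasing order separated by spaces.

4 5 6 12 13 15 16

From /e/ at 6 leftward: 5 /ɛ/ → [+ATR]; 4 /ʊ/ → [+ATR]; 3 /r/ transparent; 2 /p/ transparent; 1 /r/ transparent; word edge.
From /o/ at 16 leftward: 15 /ɪ/ → [+ATR]; 14 /p/ transparent; 13 /a/ → [+ATR]; 12 /ɪ/ → [+ATR]; bound reached.
Targets with no active source: positions 7 9 11 17 stay [-ATR].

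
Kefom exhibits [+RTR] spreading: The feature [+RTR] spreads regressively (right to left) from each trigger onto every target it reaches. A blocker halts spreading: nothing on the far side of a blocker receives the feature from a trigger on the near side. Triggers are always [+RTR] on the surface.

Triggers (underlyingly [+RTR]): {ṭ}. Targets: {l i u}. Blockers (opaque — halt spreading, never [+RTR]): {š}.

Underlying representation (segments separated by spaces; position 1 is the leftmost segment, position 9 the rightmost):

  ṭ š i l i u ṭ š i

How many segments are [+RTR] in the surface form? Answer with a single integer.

From /ṭ/ at 1 leftward: word edge.
From /ṭ/ at 7 leftward: 6 /u/ → [+RTR]; 5 /i/ → [+RTR]; 4 /l/ → [+RTR]; 3 /i/ → [+RTR]; 2 /š/ blocks.
Target with no active source: position 9 stays [-emphatic].
[+RTR] positions on the surface: 1 3 4 5 6 7.

6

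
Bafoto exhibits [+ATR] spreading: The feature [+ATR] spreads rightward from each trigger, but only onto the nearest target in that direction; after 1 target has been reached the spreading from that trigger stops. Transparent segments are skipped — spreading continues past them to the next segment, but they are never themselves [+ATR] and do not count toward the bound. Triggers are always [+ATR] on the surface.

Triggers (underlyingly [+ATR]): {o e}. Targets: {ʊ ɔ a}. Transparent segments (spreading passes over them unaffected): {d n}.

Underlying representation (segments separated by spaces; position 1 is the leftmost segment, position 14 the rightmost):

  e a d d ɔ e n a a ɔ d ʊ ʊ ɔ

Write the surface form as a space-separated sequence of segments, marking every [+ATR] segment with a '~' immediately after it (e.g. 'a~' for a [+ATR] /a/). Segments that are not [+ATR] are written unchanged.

From /e/ at 1 rightward: 2 /a/ → [+ATR]; bound reached.
From /e/ at 6 rightward: 7 /n/ transparent; 8 /a/ → [+ATR]; bound reached.
Targets with no active source: positions 5 9 10 12 13 14 stay [-ATR].
[+ATR] positions on the surface: 1 2 6 8.

e~ a~ d d ɔ e~ n a~ a ɔ d ʊ ʊ ɔ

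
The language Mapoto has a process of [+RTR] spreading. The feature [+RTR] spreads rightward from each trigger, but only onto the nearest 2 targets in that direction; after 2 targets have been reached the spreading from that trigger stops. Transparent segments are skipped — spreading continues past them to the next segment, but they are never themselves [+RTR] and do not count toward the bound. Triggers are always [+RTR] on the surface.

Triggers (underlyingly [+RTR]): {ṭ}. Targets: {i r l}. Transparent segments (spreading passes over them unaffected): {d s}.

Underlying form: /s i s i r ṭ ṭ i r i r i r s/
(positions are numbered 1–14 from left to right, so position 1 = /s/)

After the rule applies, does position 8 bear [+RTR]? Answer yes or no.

From /ṭ/ at 6 rightward: 7 /ṭ/ is itself a trigger — this domain ends here.
From /ṭ/ at 7 rightward: 8 /i/ → [+RTR]; 9 /r/ → [+RTR]; bound reached.
Targets with no active source: positions 2 4 5 10 11 12 13 stay [-emphatic].
[+RTR] positions on the surface: 6 7 8 9.

yes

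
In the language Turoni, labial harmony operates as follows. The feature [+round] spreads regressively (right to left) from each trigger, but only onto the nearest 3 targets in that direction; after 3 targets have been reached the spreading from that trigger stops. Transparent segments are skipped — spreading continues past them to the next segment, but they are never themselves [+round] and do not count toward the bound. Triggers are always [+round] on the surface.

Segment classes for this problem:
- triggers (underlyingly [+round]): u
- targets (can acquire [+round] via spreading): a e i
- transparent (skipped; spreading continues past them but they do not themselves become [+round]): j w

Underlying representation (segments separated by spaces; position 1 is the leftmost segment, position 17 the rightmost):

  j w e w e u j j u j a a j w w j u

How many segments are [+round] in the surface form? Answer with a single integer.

From /u/ at 6 leftward: 5 /e/ → [+round]; 4 /w/ transparent; 3 /e/ → [+round]; 2 /w/ transparent; 1 /j/ transparent; word edge.
From /u/ at 9 leftward: 8 /j/ transparent; 7 /j/ transparent; 6 /u/ is itself a trigger — this domain ends here.
From /u/ at 17 leftward: 16 /j/ transparent; 15 /w/ transparent; 14 /w/ transparent; 13 /j/ transparent; 12 /a/ → [+round]; 11 /a/ → [+round]; 10 /j/ transparent; 9 /u/ is itself a trigger — this domain ends here.
[+round] positions on the surface: 3 5 6 9 11 12 17.

7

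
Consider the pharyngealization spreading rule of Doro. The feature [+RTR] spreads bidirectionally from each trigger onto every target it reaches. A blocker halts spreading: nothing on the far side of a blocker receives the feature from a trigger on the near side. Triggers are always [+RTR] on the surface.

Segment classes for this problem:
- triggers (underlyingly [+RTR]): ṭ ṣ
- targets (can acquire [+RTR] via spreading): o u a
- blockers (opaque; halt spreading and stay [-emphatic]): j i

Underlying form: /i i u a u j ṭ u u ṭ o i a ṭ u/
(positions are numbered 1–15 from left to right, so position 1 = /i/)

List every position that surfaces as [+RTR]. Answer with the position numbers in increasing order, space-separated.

7 8 9 10 11 13 14 15

From /ṭ/ at 7 rightward: 8 /u/ → [+RTR]; 9 /u/ → [+RTR]; 10 /ṭ/ is itself a trigger — this domain ends here.
From /ṭ/ at 7 leftward: 6 /j/ blocks.
From /ṭ/ at 10 rightward: 11 /o/ → [+RTR]; 12 /i/ blocks.
From /ṭ/ at 10 leftward: 9 /u/ → [+RTR]; 8 /u/ → [+RTR]; 7 /ṭ/ is itself a trigger — this domain ends here.
From /ṭ/ at 14 rightward: 15 /u/ → [+RTR]; word edge.
From /ṭ/ at 14 leftward: 13 /a/ → [+RTR]; 12 /i/ blocks.
Targets with no active source: positions 3 4 5 stay [-emphatic].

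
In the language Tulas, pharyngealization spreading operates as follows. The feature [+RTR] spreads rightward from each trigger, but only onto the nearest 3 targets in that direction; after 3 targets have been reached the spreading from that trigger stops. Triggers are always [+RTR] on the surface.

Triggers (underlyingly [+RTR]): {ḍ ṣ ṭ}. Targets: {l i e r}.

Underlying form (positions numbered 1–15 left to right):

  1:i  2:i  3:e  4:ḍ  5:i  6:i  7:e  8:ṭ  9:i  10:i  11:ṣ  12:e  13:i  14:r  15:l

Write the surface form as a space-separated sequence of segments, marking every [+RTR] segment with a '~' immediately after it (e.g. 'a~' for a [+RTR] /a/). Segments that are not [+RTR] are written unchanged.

From /ḍ/ at 4 rightward: 5 /i/ → [+RTR]; 6 /i/ → [+RTR]; 7 /e/ → [+RTR]; bound reached.
From /ṭ/ at 8 rightward: 9 /i/ → [+RTR]; 10 /i/ → [+RTR]; 11 /ṣ/ is itself a trigger — this domain ends here.
From /ṣ/ at 11 rightward: 12 /e/ → [+RTR]; 13 /i/ → [+RTR]; 14 /r/ → [+RTR]; bound reached.
Targets with no active source: positions 1 2 3 15 stay [-emphatic].
[+RTR] positions on the surface: 4 5 6 7 8 9 10 11 12 13 14.

i i e ḍ~ i~ i~ e~ ṭ~ i~ i~ ṣ~ e~ i~ r~ l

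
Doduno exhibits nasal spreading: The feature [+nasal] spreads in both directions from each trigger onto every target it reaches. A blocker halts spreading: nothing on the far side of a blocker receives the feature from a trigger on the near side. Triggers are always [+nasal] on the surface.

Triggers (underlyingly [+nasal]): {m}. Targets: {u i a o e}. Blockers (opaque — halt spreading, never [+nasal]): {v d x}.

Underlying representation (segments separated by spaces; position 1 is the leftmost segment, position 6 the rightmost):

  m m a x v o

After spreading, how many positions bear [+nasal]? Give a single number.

3

From /m/ at 1 rightward: 2 /m/ is itself a trigger — this domain ends here.
From /m/ at 1 leftward: word edge.
From /m/ at 2 rightward: 3 /a/ → [+nasal]; 4 /x/ blocks.
From /m/ at 2 leftward: 1 /m/ is itself a trigger — this domain ends here.
Target with no active source: position 6 stays [-nasal].
[+nasal] positions on the surface: 1 2 3.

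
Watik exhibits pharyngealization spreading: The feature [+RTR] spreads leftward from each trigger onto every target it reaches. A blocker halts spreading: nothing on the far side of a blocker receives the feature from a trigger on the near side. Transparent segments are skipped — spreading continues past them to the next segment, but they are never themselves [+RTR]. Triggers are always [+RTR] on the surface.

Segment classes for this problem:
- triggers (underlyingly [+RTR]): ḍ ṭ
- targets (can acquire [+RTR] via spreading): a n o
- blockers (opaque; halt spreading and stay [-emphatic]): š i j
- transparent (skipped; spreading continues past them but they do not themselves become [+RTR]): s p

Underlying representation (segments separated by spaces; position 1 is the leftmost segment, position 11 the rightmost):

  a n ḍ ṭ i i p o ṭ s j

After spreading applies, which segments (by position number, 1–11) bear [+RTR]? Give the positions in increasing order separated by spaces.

1 2 3 4 8 9

From /ḍ/ at 3 leftward: 2 /n/ → [+RTR]; 1 /a/ → [+RTR]; word edge.
From /ṭ/ at 4 leftward: 3 /ḍ/ is itself a trigger — this domain ends here.
From /ṭ/ at 9 leftward: 8 /o/ → [+RTR]; 7 /p/ transparent; 6 /i/ blocks.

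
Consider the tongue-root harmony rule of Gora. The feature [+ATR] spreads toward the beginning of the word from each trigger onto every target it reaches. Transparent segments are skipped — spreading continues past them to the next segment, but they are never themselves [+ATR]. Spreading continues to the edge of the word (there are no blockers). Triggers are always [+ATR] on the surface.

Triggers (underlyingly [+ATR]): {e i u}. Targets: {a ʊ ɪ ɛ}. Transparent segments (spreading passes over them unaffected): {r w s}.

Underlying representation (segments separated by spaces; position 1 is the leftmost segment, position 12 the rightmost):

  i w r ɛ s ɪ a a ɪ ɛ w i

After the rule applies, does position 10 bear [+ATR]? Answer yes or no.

yes

From /i/ at 1 leftward: word edge.
From /i/ at 12 leftward: 11 /w/ transparent; 10 /ɛ/ → [+ATR]; 9 /ɪ/ → [+ATR]; 8 /a/ → [+ATR]; 7 /a/ → [+ATR]; 6 /ɪ/ → [+ATR]; 5 /s/ transparent; 4 /ɛ/ → [+ATR]; 3 /r/ transparent; 2 /w/ transparent; 1 /i/ is itself a trigger — this domain ends here.
[+ATR] positions on the surface: 1 4 6 7 8 9 10 12.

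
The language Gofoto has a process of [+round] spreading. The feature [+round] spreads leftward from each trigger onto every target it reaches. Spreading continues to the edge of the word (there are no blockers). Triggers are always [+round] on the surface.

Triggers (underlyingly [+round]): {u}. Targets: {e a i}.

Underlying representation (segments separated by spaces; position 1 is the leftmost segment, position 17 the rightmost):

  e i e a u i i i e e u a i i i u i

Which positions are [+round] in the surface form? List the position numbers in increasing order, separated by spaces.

1 2 3 4 5 6 7 8 9 10 11 12 13 14 15 16

From /u/ at 5 leftward: 4 /a/ → [+round]; 3 /e/ → [+round]; 2 /i/ → [+round]; 1 /e/ → [+round]; word edge.
From /u/ at 11 leftward: 10 /e/ → [+round]; 9 /e/ → [+round]; 8 /i/ → [+round]; 7 /i/ → [+round]; 6 /i/ → [+round]; 5 /u/ is itself a trigger — this domain ends here.
From /u/ at 16 leftward: 15 /i/ → [+round]; 14 /i/ → [+round]; 13 /i/ → [+round]; 12 /a/ → [+round]; 11 /u/ is itself a trigger — this domain ends here.
Target with no active source: position 17 stays [-round].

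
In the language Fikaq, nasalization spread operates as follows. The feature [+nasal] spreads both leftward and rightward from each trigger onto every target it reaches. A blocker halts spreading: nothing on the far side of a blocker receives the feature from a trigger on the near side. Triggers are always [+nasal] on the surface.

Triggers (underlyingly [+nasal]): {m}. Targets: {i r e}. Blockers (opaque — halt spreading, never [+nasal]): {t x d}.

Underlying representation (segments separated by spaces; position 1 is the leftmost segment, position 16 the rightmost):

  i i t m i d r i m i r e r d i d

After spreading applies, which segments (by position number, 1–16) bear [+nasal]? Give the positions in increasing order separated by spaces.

From /m/ at 4 rightward: 5 /i/ → [+nasal]; 6 /d/ blocks.
From /m/ at 4 leftward: 3 /t/ blocks.
From /m/ at 9 rightward: 10 /i/ → [+nasal]; 11 /r/ → [+nasal]; 12 /e/ → [+nasal]; 13 /r/ → [+nasal]; 14 /d/ blocks.
From /m/ at 9 leftward: 8 /i/ → [+nasal]; 7 /r/ → [+nasal]; 6 /d/ blocks.
Targets with no active source: positions 1 2 15 stay [-nasal].

4 5 7 8 9 10 11 12 13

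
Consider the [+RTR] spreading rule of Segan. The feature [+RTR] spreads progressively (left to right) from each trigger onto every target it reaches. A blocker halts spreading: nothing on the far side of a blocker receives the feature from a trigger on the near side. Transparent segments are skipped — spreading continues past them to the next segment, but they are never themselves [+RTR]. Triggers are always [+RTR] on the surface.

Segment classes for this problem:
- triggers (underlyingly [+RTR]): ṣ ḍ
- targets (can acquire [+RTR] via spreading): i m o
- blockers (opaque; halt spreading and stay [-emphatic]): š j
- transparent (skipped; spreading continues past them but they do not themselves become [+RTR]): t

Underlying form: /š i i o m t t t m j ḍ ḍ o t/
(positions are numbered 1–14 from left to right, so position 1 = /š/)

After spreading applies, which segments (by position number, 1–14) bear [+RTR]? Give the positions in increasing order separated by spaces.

11 12 13

From /ḍ/ at 11 rightward: 12 /ḍ/ is itself a trigger — this domain ends here.
From /ḍ/ at 12 rightward: 13 /o/ → [+RTR]; 14 /t/ transparent; word edge.
Targets with no active source: positions 2 3 4 5 9 stay [-emphatic].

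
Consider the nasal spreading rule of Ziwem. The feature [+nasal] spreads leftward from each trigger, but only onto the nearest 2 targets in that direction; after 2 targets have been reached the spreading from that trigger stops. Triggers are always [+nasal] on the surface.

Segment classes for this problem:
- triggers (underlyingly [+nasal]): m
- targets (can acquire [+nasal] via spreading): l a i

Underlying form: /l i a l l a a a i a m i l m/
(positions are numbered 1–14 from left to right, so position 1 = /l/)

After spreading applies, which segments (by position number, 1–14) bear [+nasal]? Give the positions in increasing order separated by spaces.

9 10 11 12 13 14

From /m/ at 11 leftward: 10 /a/ → [+nasal]; 9 /i/ → [+nasal]; bound reached.
From /m/ at 14 leftward: 13 /l/ → [+nasal]; 12 /i/ → [+nasal]; bound reached.
Targets with no active source: positions 1 2 3 4 5 6 7 8 stay [-nasal].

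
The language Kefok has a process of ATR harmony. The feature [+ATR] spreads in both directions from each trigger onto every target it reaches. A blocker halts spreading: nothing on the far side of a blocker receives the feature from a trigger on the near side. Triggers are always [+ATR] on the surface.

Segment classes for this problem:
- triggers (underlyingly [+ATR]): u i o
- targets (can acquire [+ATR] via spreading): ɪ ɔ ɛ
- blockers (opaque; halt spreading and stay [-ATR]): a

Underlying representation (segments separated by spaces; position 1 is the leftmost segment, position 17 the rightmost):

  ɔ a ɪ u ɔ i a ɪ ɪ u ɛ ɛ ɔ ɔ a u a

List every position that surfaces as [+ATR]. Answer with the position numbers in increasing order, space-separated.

From /u/ at 4 rightward: 5 /ɔ/ → [+ATR]; 6 /i/ is itself a trigger — this domain ends here.
From /u/ at 4 leftward: 3 /ɪ/ → [+ATR]; 2 /a/ blocks.
From /i/ at 6 rightward: 7 /a/ blocks.
From /i/ at 6 leftward: 5 /ɔ/ → [+ATR]; 4 /u/ is itself a trigger — this domain ends here.
From /u/ at 10 rightward: 11 /ɛ/ → [+ATR]; 12 /ɛ/ → [+ATR]; 13 /ɔ/ → [+ATR]; 14 /ɔ/ → [+ATR]; 15 /a/ blocks.
From /u/ at 10 leftward: 9 /ɪ/ → [+ATR]; 8 /ɪ/ → [+ATR]; 7 /a/ blocks.
From /u/ at 16 rightward: 17 /a/ blocks.
From /u/ at 16 leftward: 15 /a/ blocks.
Target with no active source: position 1 stays [-ATR].

3 4 5 6 8 9 10 11 12 13 14 16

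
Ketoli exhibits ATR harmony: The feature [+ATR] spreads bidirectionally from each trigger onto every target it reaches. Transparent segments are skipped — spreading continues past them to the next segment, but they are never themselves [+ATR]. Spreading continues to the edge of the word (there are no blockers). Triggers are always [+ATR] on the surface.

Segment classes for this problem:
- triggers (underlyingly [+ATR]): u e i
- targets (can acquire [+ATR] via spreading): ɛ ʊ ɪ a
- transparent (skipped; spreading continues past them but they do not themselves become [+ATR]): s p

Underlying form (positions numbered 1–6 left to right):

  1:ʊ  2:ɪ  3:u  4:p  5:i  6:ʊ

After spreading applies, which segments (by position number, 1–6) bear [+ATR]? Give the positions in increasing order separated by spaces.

From /u/ at 3 rightward: 4 /p/ transparent; 5 /i/ is itself a trigger — this domain ends here.
From /u/ at 3 leftward: 2 /ɪ/ → [+ATR]; 1 /ʊ/ → [+ATR]; word edge.
From /i/ at 5 rightward: 6 /ʊ/ → [+ATR]; word edge.
From /i/ at 5 leftward: 4 /p/ transparent; 3 /u/ is itself a trigger — this domain ends here.

1 2 3 5 6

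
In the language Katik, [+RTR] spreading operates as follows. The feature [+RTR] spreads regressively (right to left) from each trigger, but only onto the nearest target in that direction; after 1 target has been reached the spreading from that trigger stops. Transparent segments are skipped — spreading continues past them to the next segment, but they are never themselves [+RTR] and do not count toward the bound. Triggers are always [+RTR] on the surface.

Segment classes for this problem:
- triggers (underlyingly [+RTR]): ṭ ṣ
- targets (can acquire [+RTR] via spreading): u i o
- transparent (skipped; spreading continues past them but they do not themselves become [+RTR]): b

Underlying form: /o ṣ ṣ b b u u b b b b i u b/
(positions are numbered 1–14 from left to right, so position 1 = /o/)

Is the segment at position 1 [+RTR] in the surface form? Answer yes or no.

yes

From /ṣ/ at 2 leftward: 1 /o/ → [+RTR]; bound reached.
From /ṣ/ at 3 leftward: 2 /ṣ/ is itself a trigger — this domain ends here.
Targets with no active source: positions 6 7 12 13 stay [-emphatic].
[+RTR] positions on the surface: 1 2 3.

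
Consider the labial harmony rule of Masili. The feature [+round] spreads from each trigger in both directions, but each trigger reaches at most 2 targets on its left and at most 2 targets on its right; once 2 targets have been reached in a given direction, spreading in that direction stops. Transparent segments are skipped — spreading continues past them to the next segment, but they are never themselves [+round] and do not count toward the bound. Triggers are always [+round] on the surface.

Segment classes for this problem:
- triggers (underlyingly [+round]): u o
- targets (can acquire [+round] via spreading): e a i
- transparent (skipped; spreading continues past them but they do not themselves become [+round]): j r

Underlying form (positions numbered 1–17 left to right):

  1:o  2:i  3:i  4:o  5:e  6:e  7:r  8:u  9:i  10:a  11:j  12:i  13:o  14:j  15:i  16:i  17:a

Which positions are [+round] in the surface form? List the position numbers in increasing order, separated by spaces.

1 2 3 4 5 6 8 9 10 12 13 15 16

From /o/ at 1 rightward: 2 /i/ → [+round]; 3 /i/ → [+round]; bound reached.
From /o/ at 1 leftward: word edge.
From /o/ at 4 rightward: 5 /e/ → [+round]; 6 /e/ → [+round]; bound reached.
From /o/ at 4 leftward: 3 /i/ → [+round]; 2 /i/ → [+round]; bound reached.
From /u/ at 8 rightward: 9 /i/ → [+round]; 10 /a/ → [+round]; bound reached.
From /u/ at 8 leftward: 7 /r/ transparent; 6 /e/ → [+round]; 5 /e/ → [+round]; bound reached.
From /o/ at 13 rightward: 14 /j/ transparent; 15 /i/ → [+round]; 16 /i/ → [+round]; bound reached.
From /o/ at 13 leftward: 12 /i/ → [+round]; 11 /j/ transparent; 10 /a/ → [+round]; bound reached.
Target with no active source: position 17 stays [-round].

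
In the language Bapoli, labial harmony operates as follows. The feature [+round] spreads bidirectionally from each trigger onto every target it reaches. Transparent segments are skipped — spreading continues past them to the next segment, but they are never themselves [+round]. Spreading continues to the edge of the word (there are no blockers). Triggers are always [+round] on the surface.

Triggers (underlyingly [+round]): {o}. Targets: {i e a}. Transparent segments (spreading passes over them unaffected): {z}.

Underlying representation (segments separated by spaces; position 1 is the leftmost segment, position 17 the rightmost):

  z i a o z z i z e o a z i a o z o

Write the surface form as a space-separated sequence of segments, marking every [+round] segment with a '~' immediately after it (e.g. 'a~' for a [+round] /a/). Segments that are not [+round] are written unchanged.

z i~ a~ o~ z z i~ z e~ o~ a~ z i~ a~ o~ z o~

From /o/ at 4 rightward: 5 /z/ transparent; 6 /z/ transparent; 7 /i/ → [+round]; 8 /z/ transparent; 9 /e/ → [+round]; 10 /o/ is itself a trigger — this domain ends here.
From /o/ at 4 leftward: 3 /a/ → [+round]; 2 /i/ → [+round]; 1 /z/ transparent; word edge.
From /o/ at 10 rightward: 11 /a/ → [+round]; 12 /z/ transparent; 13 /i/ → [+round]; 14 /a/ → [+round]; 15 /o/ is itself a trigger — this domain ends here.
From /o/ at 10 leftward: 9 /e/ → [+round]; 8 /z/ transparent; 7 /i/ → [+round]; 6 /z/ transparent; 5 /z/ transparent; 4 /o/ is itself a trigger — this domain ends here.
From /o/ at 15 rightward: 16 /z/ transparent; 17 /o/ is itself a trigger — this domain ends here.
From /o/ at 15 leftward: 14 /a/ → [+round]; 13 /i/ → [+round]; 12 /z/ transparent; 11 /a/ → [+round]; 10 /o/ is itself a trigger — this domain ends here.
From /o/ at 17 rightward: word edge.
From /o/ at 17 leftward: 16 /z/ transparent; 15 /o/ is itself a trigger — this domain ends here.
[+round] positions on the surface: 2 3 4 7 9 10 11 13 14 15 17.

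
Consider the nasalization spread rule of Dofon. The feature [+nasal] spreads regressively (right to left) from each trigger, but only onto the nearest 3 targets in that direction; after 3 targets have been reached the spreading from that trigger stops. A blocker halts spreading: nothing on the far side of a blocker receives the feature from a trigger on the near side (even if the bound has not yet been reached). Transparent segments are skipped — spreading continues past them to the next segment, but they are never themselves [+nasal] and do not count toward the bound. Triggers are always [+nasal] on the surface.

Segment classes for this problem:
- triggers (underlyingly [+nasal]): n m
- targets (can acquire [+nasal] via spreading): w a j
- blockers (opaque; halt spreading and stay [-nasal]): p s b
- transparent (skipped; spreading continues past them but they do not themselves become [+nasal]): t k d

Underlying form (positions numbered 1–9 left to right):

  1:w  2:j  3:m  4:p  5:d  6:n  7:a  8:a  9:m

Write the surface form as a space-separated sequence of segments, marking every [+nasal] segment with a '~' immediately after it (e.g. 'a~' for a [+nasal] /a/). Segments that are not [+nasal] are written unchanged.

w~ j~ m~ p d n~ a~ a~ m~

From /m/ at 3 leftward: 2 /j/ → [+nasal]; 1 /w/ → [+nasal]; word edge.
From /n/ at 6 leftward: 5 /d/ transparent; 4 /p/ blocks.
From /m/ at 9 leftward: 8 /a/ → [+nasal]; 7 /a/ → [+nasal]; 6 /n/ is itself a trigger — this domain ends here.
[+nasal] positions on the surface: 1 2 3 6 7 8 9.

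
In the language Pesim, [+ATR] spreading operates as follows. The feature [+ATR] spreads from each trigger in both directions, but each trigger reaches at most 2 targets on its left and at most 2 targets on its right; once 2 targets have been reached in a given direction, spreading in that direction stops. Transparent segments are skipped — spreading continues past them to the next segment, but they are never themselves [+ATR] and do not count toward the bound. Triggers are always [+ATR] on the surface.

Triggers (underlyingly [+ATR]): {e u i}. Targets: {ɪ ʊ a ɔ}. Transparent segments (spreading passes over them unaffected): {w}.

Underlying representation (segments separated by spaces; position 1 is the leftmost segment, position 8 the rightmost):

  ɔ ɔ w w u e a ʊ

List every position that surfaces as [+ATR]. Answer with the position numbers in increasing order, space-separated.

From /u/ at 5 rightward: 6 /e/ is itself a trigger — this domain ends here.
From /u/ at 5 leftward: 4 /w/ transparent; 3 /w/ transparent; 2 /ɔ/ → [+ATR]; 1 /ɔ/ → [+ATR]; bound reached.
From /e/ at 6 rightward: 7 /a/ → [+ATR]; 8 /ʊ/ → [+ATR]; bound reached.
From /e/ at 6 leftward: 5 /u/ is itself a trigger — this domain ends here.

1 2 5 6 7 8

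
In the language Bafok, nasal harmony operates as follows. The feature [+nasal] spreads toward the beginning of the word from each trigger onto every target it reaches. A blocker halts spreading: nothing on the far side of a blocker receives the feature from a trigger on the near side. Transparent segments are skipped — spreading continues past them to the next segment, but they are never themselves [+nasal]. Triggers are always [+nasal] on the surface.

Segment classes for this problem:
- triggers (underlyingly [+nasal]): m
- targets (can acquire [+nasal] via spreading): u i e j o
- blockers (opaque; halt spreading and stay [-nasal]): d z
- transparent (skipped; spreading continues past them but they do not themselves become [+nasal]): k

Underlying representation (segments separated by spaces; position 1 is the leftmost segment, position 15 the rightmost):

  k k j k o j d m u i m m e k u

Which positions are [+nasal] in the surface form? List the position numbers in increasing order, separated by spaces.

From /m/ at 8 leftward: 7 /d/ blocks.
From /m/ at 11 leftward: 10 /i/ → [+nasal]; 9 /u/ → [+nasal]; 8 /m/ is itself a trigger — this domain ends here.
From /m/ at 12 leftward: 11 /m/ is itself a trigger — this domain ends here.
Targets with no active source: positions 3 5 6 13 15 stay [-nasal].

8 9 10 11 12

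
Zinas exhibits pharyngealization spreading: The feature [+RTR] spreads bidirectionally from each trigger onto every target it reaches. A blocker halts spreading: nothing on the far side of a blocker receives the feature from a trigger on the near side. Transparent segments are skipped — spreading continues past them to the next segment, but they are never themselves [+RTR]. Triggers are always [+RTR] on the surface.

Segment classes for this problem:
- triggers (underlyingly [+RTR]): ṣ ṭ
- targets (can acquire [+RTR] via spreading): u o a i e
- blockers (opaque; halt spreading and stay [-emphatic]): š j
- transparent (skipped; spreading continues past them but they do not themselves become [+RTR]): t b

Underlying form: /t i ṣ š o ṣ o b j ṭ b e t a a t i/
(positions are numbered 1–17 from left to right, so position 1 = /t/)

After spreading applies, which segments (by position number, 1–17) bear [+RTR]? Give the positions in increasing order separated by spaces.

From /ṣ/ at 3 rightward: 4 /š/ blocks.
From /ṣ/ at 3 leftward: 2 /i/ → [+RTR]; 1 /t/ transparent; word edge.
From /ṣ/ at 6 rightward: 7 /o/ → [+RTR]; 8 /b/ transparent; 9 /j/ blocks.
From /ṣ/ at 6 leftward: 5 /o/ → [+RTR]; 4 /š/ blocks.
From /ṭ/ at 10 rightward: 11 /b/ transparent; 12 /e/ → [+RTR]; 13 /t/ transparent; 14 /a/ → [+RTR]; 15 /a/ → [+RTR]; 16 /t/ transparent; 17 /i/ → [+RTR]; word edge.
From /ṭ/ at 10 leftward: 9 /j/ blocks.

2 3 5 6 7 10 12 14 15 17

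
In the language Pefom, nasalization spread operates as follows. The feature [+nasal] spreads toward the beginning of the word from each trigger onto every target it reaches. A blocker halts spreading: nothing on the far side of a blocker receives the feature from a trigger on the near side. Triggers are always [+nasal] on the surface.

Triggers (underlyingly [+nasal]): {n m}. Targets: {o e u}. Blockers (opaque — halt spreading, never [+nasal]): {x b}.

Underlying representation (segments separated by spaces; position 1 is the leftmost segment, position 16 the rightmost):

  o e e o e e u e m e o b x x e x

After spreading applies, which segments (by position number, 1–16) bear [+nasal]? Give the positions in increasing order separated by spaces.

1 2 3 4 5 6 7 8 9

From /m/ at 9 leftward: 8 /e/ → [+nasal]; 7 /u/ → [+nasal]; 6 /e/ → [+nasal]; 5 /e/ → [+nasal]; 4 /o/ → [+nasal]; 3 /e/ → [+nasal]; 2 /e/ → [+nasal]; 1 /o/ → [+nasal]; word edge.
Targets with no active source: positions 10 11 15 stay [-nasal].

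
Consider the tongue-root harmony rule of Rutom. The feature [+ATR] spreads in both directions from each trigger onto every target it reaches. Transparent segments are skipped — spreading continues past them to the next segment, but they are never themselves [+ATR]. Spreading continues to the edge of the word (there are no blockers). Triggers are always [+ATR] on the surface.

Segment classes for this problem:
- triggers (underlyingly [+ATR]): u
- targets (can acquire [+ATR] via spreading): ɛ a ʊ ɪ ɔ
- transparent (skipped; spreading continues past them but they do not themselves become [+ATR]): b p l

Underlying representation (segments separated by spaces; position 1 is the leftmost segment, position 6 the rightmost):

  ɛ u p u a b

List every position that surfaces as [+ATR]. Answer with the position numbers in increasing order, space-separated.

From /u/ at 2 rightward: 3 /p/ transparent; 4 /u/ is itself a trigger — this domain ends here.
From /u/ at 2 leftward: 1 /ɛ/ → [+ATR]; word edge.
From /u/ at 4 rightward: 5 /a/ → [+ATR]; 6 /b/ transparent; word edge.
From /u/ at 4 leftward: 3 /p/ transparent; 2 /u/ is itself a trigger — this domain ends here.

1 2 4 5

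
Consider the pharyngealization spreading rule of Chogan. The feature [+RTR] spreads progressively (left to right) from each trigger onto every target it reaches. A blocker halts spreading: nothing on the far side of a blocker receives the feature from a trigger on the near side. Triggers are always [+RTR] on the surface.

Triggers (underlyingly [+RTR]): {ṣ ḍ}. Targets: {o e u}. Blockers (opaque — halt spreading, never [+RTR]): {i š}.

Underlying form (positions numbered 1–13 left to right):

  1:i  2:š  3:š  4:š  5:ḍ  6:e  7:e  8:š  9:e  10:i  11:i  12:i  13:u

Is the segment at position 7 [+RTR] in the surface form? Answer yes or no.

yes

From /ḍ/ at 5 rightward: 6 /e/ → [+RTR]; 7 /e/ → [+RTR]; 8 /š/ blocks.
Targets with no active source: positions 9 13 stay [-emphatic].
[+RTR] positions on the surface: 5 6 7.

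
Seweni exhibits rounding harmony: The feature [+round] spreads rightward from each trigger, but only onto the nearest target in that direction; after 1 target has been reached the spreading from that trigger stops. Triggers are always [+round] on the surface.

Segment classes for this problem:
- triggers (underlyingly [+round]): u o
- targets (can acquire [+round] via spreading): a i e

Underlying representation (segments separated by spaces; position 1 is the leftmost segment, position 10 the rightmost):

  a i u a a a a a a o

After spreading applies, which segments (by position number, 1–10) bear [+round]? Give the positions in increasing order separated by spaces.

3 4 10

From /u/ at 3 rightward: 4 /a/ → [+round]; bound reached.
From /o/ at 10 rightward: word edge.
Targets with no active source: positions 1 2 5 6 7 8 9 stay [-round].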